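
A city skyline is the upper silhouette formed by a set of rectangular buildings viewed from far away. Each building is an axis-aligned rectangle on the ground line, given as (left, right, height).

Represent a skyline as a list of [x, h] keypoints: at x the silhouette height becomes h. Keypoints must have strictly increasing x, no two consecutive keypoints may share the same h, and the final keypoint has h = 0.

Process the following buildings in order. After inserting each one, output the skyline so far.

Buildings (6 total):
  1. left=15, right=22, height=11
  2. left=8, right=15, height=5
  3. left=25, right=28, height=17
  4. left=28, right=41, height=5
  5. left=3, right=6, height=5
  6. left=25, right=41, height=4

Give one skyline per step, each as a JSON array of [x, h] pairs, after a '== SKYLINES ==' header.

== SKYLINES ==
[[15,11],[22,0]]
[[8,5],[15,11],[22,0]]
[[8,5],[15,11],[22,0],[25,17],[28,0]]
[[8,5],[15,11],[22,0],[25,17],[28,5],[41,0]]
[[3,5],[6,0],[8,5],[15,11],[22,0],[25,17],[28,5],[41,0]]
[[3,5],[6,0],[8,5],[15,11],[22,0],[25,17],[28,5],[41,0]]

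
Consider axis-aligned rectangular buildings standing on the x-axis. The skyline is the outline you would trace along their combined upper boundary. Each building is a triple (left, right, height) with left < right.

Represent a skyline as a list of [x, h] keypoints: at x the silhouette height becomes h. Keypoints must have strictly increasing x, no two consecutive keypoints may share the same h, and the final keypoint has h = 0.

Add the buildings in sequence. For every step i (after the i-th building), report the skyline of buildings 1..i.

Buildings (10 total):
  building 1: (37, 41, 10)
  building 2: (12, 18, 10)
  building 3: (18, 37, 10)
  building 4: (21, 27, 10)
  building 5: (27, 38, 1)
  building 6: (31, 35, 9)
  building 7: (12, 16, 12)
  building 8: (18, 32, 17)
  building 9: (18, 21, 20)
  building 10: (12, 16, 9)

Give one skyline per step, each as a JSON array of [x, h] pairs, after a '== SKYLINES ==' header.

== SKYLINES ==
[[37,10],[41,0]]
[[12,10],[18,0],[37,10],[41,0]]
[[12,10],[41,0]]
[[12,10],[41,0]]
[[12,10],[41,0]]
[[12,10],[41,0]]
[[12,12],[16,10],[41,0]]
[[12,12],[16,10],[18,17],[32,10],[41,0]]
[[12,12],[16,10],[18,20],[21,17],[32,10],[41,0]]
[[12,12],[16,10],[18,20],[21,17],[32,10],[41,0]]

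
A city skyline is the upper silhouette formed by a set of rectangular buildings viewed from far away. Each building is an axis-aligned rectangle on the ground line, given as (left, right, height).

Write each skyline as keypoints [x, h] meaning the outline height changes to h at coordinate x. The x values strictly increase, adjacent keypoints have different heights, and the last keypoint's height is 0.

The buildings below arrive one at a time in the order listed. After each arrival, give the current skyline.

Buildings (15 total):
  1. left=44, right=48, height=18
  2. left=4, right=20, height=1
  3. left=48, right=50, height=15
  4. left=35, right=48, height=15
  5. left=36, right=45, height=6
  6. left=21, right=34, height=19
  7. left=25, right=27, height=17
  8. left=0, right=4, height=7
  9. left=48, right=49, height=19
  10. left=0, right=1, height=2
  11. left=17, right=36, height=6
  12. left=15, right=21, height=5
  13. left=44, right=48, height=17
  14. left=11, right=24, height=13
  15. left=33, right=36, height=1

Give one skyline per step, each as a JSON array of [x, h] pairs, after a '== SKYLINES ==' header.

== SKYLINES ==
[[44,18],[48,0]]
[[4,1],[20,0],[44,18],[48,0]]
[[4,1],[20,0],[44,18],[48,15],[50,0]]
[[4,1],[20,0],[35,15],[44,18],[48,15],[50,0]]
[[4,1],[20,0],[35,15],[44,18],[48,15],[50,0]]
[[4,1],[20,0],[21,19],[34,0],[35,15],[44,18],[48,15],[50,0]]
[[4,1],[20,0],[21,19],[34,0],[35,15],[44,18],[48,15],[50,0]]
[[0,7],[4,1],[20,0],[21,19],[34,0],[35,15],[44,18],[48,15],[50,0]]
[[0,7],[4,1],[20,0],[21,19],[34,0],[35,15],[44,18],[48,19],[49,15],[50,0]]
[[0,7],[4,1],[20,0],[21,19],[34,0],[35,15],[44,18],[48,19],[49,15],[50,0]]
[[0,7],[4,1],[17,6],[21,19],[34,6],[35,15],[44,18],[48,19],[49,15],[50,0]]
[[0,7],[4,1],[15,5],[17,6],[21,19],[34,6],[35,15],[44,18],[48,19],[49,15],[50,0]]
[[0,7],[4,1],[15,5],[17,6],[21,19],[34,6],[35,15],[44,18],[48,19],[49,15],[50,0]]
[[0,7],[4,1],[11,13],[21,19],[34,6],[35,15],[44,18],[48,19],[49,15],[50,0]]
[[0,7],[4,1],[11,13],[21,19],[34,6],[35,15],[44,18],[48,19],[49,15],[50,0]]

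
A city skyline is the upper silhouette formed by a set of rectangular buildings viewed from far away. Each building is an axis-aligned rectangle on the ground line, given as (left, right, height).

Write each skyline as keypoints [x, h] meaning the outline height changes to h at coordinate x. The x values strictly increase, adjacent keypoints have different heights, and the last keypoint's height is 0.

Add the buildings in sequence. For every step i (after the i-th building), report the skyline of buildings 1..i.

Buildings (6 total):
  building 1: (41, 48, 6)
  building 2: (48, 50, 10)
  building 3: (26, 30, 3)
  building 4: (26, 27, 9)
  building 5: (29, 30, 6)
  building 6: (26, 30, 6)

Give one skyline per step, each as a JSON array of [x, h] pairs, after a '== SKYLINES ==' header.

== SKYLINES ==
[[41,6],[48,0]]
[[41,6],[48,10],[50,0]]
[[26,3],[30,0],[41,6],[48,10],[50,0]]
[[26,9],[27,3],[30,0],[41,6],[48,10],[50,0]]
[[26,9],[27,3],[29,6],[30,0],[41,6],[48,10],[50,0]]
[[26,9],[27,6],[30,0],[41,6],[48,10],[50,0]]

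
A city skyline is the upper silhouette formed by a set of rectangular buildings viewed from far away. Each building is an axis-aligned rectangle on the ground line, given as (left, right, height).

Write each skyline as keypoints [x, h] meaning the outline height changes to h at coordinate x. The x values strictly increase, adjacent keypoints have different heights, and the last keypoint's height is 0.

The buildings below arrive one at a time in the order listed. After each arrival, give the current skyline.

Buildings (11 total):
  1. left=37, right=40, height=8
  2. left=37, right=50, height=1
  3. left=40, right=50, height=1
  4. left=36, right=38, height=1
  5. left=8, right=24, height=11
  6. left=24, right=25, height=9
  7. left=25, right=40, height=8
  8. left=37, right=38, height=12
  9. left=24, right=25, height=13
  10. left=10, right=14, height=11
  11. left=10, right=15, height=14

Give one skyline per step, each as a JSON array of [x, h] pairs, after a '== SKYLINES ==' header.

== SKYLINES ==
[[37,8],[40,0]]
[[37,8],[40,1],[50,0]]
[[37,8],[40,1],[50,0]]
[[36,1],[37,8],[40,1],[50,0]]
[[8,11],[24,0],[36,1],[37,8],[40,1],[50,0]]
[[8,11],[24,9],[25,0],[36,1],[37,8],[40,1],[50,0]]
[[8,11],[24,9],[25,8],[40,1],[50,0]]
[[8,11],[24,9],[25,8],[37,12],[38,8],[40,1],[50,0]]
[[8,11],[24,13],[25,8],[37,12],[38,8],[40,1],[50,0]]
[[8,11],[24,13],[25,8],[37,12],[38,8],[40,1],[50,0]]
[[8,11],[10,14],[15,11],[24,13],[25,8],[37,12],[38,8],[40,1],[50,0]]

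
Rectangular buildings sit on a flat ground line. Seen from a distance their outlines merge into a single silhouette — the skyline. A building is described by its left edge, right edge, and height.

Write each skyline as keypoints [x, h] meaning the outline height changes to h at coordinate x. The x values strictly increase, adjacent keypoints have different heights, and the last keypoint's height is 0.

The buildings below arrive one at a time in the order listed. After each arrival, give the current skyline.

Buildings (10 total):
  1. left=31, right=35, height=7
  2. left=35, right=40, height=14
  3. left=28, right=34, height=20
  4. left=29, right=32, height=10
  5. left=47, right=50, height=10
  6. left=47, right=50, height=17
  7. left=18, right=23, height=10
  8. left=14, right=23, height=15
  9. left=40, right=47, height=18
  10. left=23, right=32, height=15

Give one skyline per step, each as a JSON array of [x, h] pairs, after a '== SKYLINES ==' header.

== SKYLINES ==
[[31,7],[35,0]]
[[31,7],[35,14],[40,0]]
[[28,20],[34,7],[35,14],[40,0]]
[[28,20],[34,7],[35,14],[40,0]]
[[28,20],[34,7],[35,14],[40,0],[47,10],[50,0]]
[[28,20],[34,7],[35,14],[40,0],[47,17],[50,0]]
[[18,10],[23,0],[28,20],[34,7],[35,14],[40,0],[47,17],[50,0]]
[[14,15],[23,0],[28,20],[34,7],[35,14],[40,0],[47,17],[50,0]]
[[14,15],[23,0],[28,20],[34,7],[35,14],[40,18],[47,17],[50,0]]
[[14,15],[28,20],[34,7],[35,14],[40,18],[47,17],[50,0]]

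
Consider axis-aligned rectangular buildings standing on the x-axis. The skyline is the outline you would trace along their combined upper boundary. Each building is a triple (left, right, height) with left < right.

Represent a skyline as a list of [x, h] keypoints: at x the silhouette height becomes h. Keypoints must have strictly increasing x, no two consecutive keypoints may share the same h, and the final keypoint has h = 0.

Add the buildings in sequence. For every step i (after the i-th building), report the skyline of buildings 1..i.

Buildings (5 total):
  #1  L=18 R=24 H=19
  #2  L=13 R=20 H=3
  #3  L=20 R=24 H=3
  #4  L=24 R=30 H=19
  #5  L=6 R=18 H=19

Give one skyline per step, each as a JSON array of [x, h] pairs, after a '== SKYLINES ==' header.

== SKYLINES ==
[[18,19],[24,0]]
[[13,3],[18,19],[24,0]]
[[13,3],[18,19],[24,0]]
[[13,3],[18,19],[30,0]]
[[6,19],[30,0]]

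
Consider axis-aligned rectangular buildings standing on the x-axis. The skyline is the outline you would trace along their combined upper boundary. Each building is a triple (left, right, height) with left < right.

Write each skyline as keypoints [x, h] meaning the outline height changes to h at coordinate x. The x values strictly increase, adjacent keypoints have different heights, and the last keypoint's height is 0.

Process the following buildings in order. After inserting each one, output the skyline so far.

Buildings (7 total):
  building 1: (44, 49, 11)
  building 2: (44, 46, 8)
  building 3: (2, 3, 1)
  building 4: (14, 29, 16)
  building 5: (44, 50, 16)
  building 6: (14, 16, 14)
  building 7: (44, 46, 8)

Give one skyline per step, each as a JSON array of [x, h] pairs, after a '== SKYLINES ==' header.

== SKYLINES ==
[[44,11],[49,0]]
[[44,11],[49,0]]
[[2,1],[3,0],[44,11],[49,0]]
[[2,1],[3,0],[14,16],[29,0],[44,11],[49,0]]
[[2,1],[3,0],[14,16],[29,0],[44,16],[50,0]]
[[2,1],[3,0],[14,16],[29,0],[44,16],[50,0]]
[[2,1],[3,0],[14,16],[29,0],[44,16],[50,0]]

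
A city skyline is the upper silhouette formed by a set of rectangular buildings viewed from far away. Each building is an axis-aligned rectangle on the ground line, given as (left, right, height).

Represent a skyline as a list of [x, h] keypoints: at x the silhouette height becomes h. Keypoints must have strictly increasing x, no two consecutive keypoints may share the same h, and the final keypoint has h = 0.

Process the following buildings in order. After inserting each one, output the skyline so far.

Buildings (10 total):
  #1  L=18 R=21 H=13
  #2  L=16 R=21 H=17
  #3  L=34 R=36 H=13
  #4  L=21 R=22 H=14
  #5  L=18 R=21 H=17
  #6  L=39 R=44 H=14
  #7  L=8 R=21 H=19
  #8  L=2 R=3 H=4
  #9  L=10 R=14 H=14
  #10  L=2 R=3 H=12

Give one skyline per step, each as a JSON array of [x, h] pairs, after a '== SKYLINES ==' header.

== SKYLINES ==
[[18,13],[21,0]]
[[16,17],[21,0]]
[[16,17],[21,0],[34,13],[36,0]]
[[16,17],[21,14],[22,0],[34,13],[36,0]]
[[16,17],[21,14],[22,0],[34,13],[36,0]]
[[16,17],[21,14],[22,0],[34,13],[36,0],[39,14],[44,0]]
[[8,19],[21,14],[22,0],[34,13],[36,0],[39,14],[44,0]]
[[2,4],[3,0],[8,19],[21,14],[22,0],[34,13],[36,0],[39,14],[44,0]]
[[2,4],[3,0],[8,19],[21,14],[22,0],[34,13],[36,0],[39,14],[44,0]]
[[2,12],[3,0],[8,19],[21,14],[22,0],[34,13],[36,0],[39,14],[44,0]]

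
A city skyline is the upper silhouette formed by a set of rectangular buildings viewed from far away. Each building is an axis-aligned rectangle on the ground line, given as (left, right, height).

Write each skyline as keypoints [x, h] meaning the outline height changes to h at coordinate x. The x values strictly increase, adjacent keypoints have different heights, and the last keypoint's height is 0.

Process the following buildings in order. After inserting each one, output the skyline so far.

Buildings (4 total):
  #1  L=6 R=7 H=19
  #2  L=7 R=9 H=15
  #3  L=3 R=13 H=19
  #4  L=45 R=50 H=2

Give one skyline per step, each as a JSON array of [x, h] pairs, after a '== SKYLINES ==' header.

== SKYLINES ==
[[6,19],[7,0]]
[[6,19],[7,15],[9,0]]
[[3,19],[13,0]]
[[3,19],[13,0],[45,2],[50,0]]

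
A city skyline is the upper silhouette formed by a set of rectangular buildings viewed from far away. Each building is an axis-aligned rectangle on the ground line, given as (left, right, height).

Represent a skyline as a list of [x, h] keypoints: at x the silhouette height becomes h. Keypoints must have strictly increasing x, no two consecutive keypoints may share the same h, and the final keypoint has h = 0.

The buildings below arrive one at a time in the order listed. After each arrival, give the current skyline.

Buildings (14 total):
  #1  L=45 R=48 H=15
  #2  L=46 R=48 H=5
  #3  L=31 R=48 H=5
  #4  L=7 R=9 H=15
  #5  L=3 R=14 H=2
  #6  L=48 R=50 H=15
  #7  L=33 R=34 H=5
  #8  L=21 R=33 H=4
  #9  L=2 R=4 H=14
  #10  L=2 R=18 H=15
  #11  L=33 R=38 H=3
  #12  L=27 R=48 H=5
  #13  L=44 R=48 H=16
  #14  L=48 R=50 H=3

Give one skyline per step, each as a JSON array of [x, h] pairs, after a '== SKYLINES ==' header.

== SKYLINES ==
[[45,15],[48,0]]
[[45,15],[48,0]]
[[31,5],[45,15],[48,0]]
[[7,15],[9,0],[31,5],[45,15],[48,0]]
[[3,2],[7,15],[9,2],[14,0],[31,5],[45,15],[48,0]]
[[3,2],[7,15],[9,2],[14,0],[31,5],[45,15],[50,0]]
[[3,2],[7,15],[9,2],[14,0],[31,5],[45,15],[50,0]]
[[3,2],[7,15],[9,2],[14,0],[21,4],[31,5],[45,15],[50,0]]
[[2,14],[4,2],[7,15],[9,2],[14,0],[21,4],[31,5],[45,15],[50,0]]
[[2,15],[18,0],[21,4],[31,5],[45,15],[50,0]]
[[2,15],[18,0],[21,4],[31,5],[45,15],[50,0]]
[[2,15],[18,0],[21,4],[27,5],[45,15],[50,0]]
[[2,15],[18,0],[21,4],[27,5],[44,16],[48,15],[50,0]]
[[2,15],[18,0],[21,4],[27,5],[44,16],[48,15],[50,0]]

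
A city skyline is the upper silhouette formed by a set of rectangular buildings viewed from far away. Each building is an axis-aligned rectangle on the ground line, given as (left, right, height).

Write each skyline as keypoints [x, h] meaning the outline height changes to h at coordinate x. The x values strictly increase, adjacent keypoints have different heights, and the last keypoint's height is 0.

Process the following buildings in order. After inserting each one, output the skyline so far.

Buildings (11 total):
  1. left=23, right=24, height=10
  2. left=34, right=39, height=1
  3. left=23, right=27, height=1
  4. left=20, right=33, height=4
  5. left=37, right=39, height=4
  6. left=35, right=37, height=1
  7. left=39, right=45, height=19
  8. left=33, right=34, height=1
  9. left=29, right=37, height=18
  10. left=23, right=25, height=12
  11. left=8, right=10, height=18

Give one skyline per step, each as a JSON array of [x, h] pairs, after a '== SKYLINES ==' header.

== SKYLINES ==
[[23,10],[24,0]]
[[23,10],[24,0],[34,1],[39,0]]
[[23,10],[24,1],[27,0],[34,1],[39,0]]
[[20,4],[23,10],[24,4],[33,0],[34,1],[39,0]]
[[20,4],[23,10],[24,4],[33,0],[34,1],[37,4],[39,0]]
[[20,4],[23,10],[24,4],[33,0],[34,1],[37,4],[39,0]]
[[20,4],[23,10],[24,4],[33,0],[34,1],[37,4],[39,19],[45,0]]
[[20,4],[23,10],[24,4],[33,1],[37,4],[39,19],[45,0]]
[[20,4],[23,10],[24,4],[29,18],[37,4],[39,19],[45,0]]
[[20,4],[23,12],[25,4],[29,18],[37,4],[39,19],[45,0]]
[[8,18],[10,0],[20,4],[23,12],[25,4],[29,18],[37,4],[39,19],[45,0]]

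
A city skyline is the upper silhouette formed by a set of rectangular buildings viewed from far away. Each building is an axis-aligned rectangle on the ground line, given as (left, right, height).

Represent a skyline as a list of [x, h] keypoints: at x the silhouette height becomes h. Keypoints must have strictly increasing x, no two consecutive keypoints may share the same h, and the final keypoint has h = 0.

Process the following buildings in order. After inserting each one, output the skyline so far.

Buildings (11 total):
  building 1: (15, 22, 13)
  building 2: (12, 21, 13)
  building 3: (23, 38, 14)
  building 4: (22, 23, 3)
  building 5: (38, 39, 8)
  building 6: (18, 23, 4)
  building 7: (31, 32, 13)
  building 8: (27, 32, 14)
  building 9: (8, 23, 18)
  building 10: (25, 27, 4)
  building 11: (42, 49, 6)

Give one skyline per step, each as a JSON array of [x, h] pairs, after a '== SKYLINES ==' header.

== SKYLINES ==
[[15,13],[22,0]]
[[12,13],[22,0]]
[[12,13],[22,0],[23,14],[38,0]]
[[12,13],[22,3],[23,14],[38,0]]
[[12,13],[22,3],[23,14],[38,8],[39,0]]
[[12,13],[22,4],[23,14],[38,8],[39,0]]
[[12,13],[22,4],[23,14],[38,8],[39,0]]
[[12,13],[22,4],[23,14],[38,8],[39,0]]
[[8,18],[23,14],[38,8],[39,0]]
[[8,18],[23,14],[38,8],[39,0]]
[[8,18],[23,14],[38,8],[39,0],[42,6],[49,0]]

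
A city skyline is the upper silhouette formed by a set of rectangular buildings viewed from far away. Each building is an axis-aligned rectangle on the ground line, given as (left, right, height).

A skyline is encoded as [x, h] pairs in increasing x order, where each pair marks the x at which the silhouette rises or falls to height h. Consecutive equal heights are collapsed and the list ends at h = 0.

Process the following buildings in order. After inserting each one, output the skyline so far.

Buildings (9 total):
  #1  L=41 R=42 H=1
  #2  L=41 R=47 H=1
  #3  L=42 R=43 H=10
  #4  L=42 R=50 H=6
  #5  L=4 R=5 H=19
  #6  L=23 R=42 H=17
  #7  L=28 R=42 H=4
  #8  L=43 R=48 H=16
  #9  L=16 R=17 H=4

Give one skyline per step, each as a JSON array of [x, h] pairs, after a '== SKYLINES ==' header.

== SKYLINES ==
[[41,1],[42,0]]
[[41,1],[47,0]]
[[41,1],[42,10],[43,1],[47,0]]
[[41,1],[42,10],[43,6],[50,0]]
[[4,19],[5,0],[41,1],[42,10],[43,6],[50,0]]
[[4,19],[5,0],[23,17],[42,10],[43,6],[50,0]]
[[4,19],[5,0],[23,17],[42,10],[43,6],[50,0]]
[[4,19],[5,0],[23,17],[42,10],[43,16],[48,6],[50,0]]
[[4,19],[5,0],[16,4],[17,0],[23,17],[42,10],[43,16],[48,6],[50,0]]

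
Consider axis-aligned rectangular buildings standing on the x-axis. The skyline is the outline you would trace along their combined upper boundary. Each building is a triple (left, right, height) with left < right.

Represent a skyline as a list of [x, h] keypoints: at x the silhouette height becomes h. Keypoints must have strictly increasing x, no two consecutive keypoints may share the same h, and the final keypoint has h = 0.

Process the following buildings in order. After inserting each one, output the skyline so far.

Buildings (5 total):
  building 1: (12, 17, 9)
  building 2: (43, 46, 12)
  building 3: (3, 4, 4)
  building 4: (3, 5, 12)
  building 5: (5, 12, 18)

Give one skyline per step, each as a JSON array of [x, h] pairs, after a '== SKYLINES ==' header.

== SKYLINES ==
[[12,9],[17,0]]
[[12,9],[17,0],[43,12],[46,0]]
[[3,4],[4,0],[12,9],[17,0],[43,12],[46,0]]
[[3,12],[5,0],[12,9],[17,0],[43,12],[46,0]]
[[3,12],[5,18],[12,9],[17,0],[43,12],[46,0]]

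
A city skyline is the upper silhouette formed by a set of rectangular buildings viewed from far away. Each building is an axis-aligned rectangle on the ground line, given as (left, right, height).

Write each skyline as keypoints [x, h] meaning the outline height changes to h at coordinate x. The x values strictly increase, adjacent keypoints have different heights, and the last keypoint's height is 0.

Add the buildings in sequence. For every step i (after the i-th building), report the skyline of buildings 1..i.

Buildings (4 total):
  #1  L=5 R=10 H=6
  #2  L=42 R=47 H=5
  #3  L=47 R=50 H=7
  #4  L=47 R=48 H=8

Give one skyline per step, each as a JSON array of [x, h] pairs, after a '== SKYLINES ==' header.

== SKYLINES ==
[[5,6],[10,0]]
[[5,6],[10,0],[42,5],[47,0]]
[[5,6],[10,0],[42,5],[47,7],[50,0]]
[[5,6],[10,0],[42,5],[47,8],[48,7],[50,0]]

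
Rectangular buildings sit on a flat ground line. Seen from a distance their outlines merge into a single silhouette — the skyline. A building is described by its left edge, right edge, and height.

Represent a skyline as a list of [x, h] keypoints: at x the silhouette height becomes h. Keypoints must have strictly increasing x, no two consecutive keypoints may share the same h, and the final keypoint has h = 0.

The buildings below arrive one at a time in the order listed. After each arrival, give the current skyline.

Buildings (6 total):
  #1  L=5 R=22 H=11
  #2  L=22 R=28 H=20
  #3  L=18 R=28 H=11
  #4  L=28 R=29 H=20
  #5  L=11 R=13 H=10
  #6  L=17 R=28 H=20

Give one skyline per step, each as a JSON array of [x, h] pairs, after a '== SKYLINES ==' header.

== SKYLINES ==
[[5,11],[22,0]]
[[5,11],[22,20],[28,0]]
[[5,11],[22,20],[28,0]]
[[5,11],[22,20],[29,0]]
[[5,11],[22,20],[29,0]]
[[5,11],[17,20],[29,0]]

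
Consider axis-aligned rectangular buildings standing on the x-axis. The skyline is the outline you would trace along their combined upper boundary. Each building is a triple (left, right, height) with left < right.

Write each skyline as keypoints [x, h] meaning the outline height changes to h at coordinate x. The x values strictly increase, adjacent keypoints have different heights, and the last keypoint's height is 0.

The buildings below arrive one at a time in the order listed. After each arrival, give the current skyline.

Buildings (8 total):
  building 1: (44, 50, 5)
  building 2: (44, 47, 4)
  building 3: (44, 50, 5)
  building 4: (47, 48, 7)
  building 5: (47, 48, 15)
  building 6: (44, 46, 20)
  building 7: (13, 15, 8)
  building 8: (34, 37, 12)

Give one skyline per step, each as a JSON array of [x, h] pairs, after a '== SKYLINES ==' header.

== SKYLINES ==
[[44,5],[50,0]]
[[44,5],[50,0]]
[[44,5],[50,0]]
[[44,5],[47,7],[48,5],[50,0]]
[[44,5],[47,15],[48,5],[50,0]]
[[44,20],[46,5],[47,15],[48,5],[50,0]]
[[13,8],[15,0],[44,20],[46,5],[47,15],[48,5],[50,0]]
[[13,8],[15,0],[34,12],[37,0],[44,20],[46,5],[47,15],[48,5],[50,0]]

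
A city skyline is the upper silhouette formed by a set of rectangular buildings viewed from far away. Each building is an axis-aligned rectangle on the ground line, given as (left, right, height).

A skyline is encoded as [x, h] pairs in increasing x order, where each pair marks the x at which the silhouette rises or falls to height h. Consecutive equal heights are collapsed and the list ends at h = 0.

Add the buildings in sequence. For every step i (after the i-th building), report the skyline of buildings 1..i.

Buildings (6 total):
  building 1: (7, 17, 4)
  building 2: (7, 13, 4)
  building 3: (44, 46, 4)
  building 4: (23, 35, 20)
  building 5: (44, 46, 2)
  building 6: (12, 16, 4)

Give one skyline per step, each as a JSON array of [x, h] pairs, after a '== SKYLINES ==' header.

== SKYLINES ==
[[7,4],[17,0]]
[[7,4],[17,0]]
[[7,4],[17,0],[44,4],[46,0]]
[[7,4],[17,0],[23,20],[35,0],[44,4],[46,0]]
[[7,4],[17,0],[23,20],[35,0],[44,4],[46,0]]
[[7,4],[17,0],[23,20],[35,0],[44,4],[46,0]]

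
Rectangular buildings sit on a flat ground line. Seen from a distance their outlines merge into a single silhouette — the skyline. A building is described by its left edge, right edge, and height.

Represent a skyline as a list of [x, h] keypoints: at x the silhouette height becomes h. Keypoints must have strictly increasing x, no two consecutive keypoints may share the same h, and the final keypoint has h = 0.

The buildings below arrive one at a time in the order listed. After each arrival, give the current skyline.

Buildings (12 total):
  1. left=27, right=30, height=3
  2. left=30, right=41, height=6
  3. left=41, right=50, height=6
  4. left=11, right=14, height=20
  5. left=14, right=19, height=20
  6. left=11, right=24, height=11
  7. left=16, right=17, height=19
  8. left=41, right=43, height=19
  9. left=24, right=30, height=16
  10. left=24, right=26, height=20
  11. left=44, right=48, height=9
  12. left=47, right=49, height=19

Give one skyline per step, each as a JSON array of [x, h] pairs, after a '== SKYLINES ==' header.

== SKYLINES ==
[[27,3],[30,0]]
[[27,3],[30,6],[41,0]]
[[27,3],[30,6],[50,0]]
[[11,20],[14,0],[27,3],[30,6],[50,0]]
[[11,20],[19,0],[27,3],[30,6],[50,0]]
[[11,20],[19,11],[24,0],[27,3],[30,6],[50,0]]
[[11,20],[19,11],[24,0],[27,3],[30,6],[50,0]]
[[11,20],[19,11],[24,0],[27,3],[30,6],[41,19],[43,6],[50,0]]
[[11,20],[19,11],[24,16],[30,6],[41,19],[43,6],[50,0]]
[[11,20],[19,11],[24,20],[26,16],[30,6],[41,19],[43,6],[50,0]]
[[11,20],[19,11],[24,20],[26,16],[30,6],[41,19],[43,6],[44,9],[48,6],[50,0]]
[[11,20],[19,11],[24,20],[26,16],[30,6],[41,19],[43,6],[44,9],[47,19],[49,6],[50,0]]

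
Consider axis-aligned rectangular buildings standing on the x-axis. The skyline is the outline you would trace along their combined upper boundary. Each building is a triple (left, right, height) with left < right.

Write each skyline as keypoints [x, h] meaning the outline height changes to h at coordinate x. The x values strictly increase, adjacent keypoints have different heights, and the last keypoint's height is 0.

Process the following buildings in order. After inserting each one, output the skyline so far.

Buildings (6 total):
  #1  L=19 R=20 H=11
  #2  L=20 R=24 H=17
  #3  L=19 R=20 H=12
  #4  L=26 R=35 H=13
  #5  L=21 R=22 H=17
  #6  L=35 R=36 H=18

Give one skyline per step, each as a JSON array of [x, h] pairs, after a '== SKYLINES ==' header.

== SKYLINES ==
[[19,11],[20,0]]
[[19,11],[20,17],[24,0]]
[[19,12],[20,17],[24,0]]
[[19,12],[20,17],[24,0],[26,13],[35,0]]
[[19,12],[20,17],[24,0],[26,13],[35,0]]
[[19,12],[20,17],[24,0],[26,13],[35,18],[36,0]]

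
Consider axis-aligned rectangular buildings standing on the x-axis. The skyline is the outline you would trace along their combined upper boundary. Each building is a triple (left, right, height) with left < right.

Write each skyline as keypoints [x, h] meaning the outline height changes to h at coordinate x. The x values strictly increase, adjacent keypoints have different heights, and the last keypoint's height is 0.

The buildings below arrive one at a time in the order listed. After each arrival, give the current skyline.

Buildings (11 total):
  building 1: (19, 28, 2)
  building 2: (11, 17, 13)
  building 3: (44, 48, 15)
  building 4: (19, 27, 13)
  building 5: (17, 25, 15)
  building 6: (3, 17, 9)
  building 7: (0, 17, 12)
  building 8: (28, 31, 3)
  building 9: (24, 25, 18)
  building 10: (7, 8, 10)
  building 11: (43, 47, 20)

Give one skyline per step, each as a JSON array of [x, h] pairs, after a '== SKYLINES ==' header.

== SKYLINES ==
[[19,2],[28,0]]
[[11,13],[17,0],[19,2],[28,0]]
[[11,13],[17,0],[19,2],[28,0],[44,15],[48,0]]
[[11,13],[17,0],[19,13],[27,2],[28,0],[44,15],[48,0]]
[[11,13],[17,15],[25,13],[27,2],[28,0],[44,15],[48,0]]
[[3,9],[11,13],[17,15],[25,13],[27,2],[28,0],[44,15],[48,0]]
[[0,12],[11,13],[17,15],[25,13],[27,2],[28,0],[44,15],[48,0]]
[[0,12],[11,13],[17,15],[25,13],[27,2],[28,3],[31,0],[44,15],[48,0]]
[[0,12],[11,13],[17,15],[24,18],[25,13],[27,2],[28,3],[31,0],[44,15],[48,0]]
[[0,12],[11,13],[17,15],[24,18],[25,13],[27,2],[28,3],[31,0],[44,15],[48,0]]
[[0,12],[11,13],[17,15],[24,18],[25,13],[27,2],[28,3],[31,0],[43,20],[47,15],[48,0]]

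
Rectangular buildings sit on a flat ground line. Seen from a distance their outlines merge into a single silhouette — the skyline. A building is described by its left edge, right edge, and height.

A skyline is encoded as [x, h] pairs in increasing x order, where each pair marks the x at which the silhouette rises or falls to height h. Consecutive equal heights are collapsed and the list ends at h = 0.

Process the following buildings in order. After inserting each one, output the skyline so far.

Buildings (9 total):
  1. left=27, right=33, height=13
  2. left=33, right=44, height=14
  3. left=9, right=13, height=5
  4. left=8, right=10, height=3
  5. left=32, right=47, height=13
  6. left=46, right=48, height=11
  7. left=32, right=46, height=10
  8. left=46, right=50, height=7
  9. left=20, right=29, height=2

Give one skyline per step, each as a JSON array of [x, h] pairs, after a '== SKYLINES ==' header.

== SKYLINES ==
[[27,13],[33,0]]
[[27,13],[33,14],[44,0]]
[[9,5],[13,0],[27,13],[33,14],[44,0]]
[[8,3],[9,5],[13,0],[27,13],[33,14],[44,0]]
[[8,3],[9,5],[13,0],[27,13],[33,14],[44,13],[47,0]]
[[8,3],[9,5],[13,0],[27,13],[33,14],[44,13],[47,11],[48,0]]
[[8,3],[9,5],[13,0],[27,13],[33,14],[44,13],[47,11],[48,0]]
[[8,3],[9,5],[13,0],[27,13],[33,14],[44,13],[47,11],[48,7],[50,0]]
[[8,3],[9,5],[13,0],[20,2],[27,13],[33,14],[44,13],[47,11],[48,7],[50,0]]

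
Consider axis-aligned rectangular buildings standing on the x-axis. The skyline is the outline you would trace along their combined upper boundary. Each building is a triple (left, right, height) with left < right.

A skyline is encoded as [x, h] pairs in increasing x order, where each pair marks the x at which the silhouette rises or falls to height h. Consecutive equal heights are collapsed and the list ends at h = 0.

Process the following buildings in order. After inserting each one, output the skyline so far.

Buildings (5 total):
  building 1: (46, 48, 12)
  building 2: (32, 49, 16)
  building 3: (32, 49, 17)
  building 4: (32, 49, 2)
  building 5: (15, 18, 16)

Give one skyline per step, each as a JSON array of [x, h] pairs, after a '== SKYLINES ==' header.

== SKYLINES ==
[[46,12],[48,0]]
[[32,16],[49,0]]
[[32,17],[49,0]]
[[32,17],[49,0]]
[[15,16],[18,0],[32,17],[49,0]]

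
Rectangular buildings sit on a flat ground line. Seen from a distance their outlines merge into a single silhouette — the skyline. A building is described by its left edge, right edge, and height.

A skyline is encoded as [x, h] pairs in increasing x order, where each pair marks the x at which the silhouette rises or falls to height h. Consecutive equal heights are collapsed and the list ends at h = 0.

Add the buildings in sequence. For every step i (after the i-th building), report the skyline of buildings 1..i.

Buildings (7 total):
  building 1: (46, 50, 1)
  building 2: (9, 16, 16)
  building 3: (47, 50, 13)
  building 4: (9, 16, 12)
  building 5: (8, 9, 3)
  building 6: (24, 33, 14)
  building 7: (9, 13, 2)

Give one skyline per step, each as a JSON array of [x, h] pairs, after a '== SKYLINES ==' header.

== SKYLINES ==
[[46,1],[50,0]]
[[9,16],[16,0],[46,1],[50,0]]
[[9,16],[16,0],[46,1],[47,13],[50,0]]
[[9,16],[16,0],[46,1],[47,13],[50,0]]
[[8,3],[9,16],[16,0],[46,1],[47,13],[50,0]]
[[8,3],[9,16],[16,0],[24,14],[33,0],[46,1],[47,13],[50,0]]
[[8,3],[9,16],[16,0],[24,14],[33,0],[46,1],[47,13],[50,0]]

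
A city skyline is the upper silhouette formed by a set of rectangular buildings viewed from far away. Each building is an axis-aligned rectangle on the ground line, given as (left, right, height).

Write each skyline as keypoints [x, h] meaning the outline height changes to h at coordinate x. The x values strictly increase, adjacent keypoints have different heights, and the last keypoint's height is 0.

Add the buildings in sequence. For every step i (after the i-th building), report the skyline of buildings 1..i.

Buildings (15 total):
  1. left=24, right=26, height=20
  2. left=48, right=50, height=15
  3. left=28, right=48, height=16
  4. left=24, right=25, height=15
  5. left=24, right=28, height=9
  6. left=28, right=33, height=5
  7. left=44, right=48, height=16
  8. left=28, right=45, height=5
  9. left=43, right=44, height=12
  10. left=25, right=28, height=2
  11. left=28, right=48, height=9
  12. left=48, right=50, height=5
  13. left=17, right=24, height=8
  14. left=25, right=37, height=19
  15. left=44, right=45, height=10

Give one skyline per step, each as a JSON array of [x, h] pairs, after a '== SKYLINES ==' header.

== SKYLINES ==
[[24,20],[26,0]]
[[24,20],[26,0],[48,15],[50,0]]
[[24,20],[26,0],[28,16],[48,15],[50,0]]
[[24,20],[26,0],[28,16],[48,15],[50,0]]
[[24,20],[26,9],[28,16],[48,15],[50,0]]
[[24,20],[26,9],[28,16],[48,15],[50,0]]
[[24,20],[26,9],[28,16],[48,15],[50,0]]
[[24,20],[26,9],[28,16],[48,15],[50,0]]
[[24,20],[26,9],[28,16],[48,15],[50,0]]
[[24,20],[26,9],[28,16],[48,15],[50,0]]
[[24,20],[26,9],[28,16],[48,15],[50,0]]
[[24,20],[26,9],[28,16],[48,15],[50,0]]
[[17,8],[24,20],[26,9],[28,16],[48,15],[50,0]]
[[17,8],[24,20],[26,19],[37,16],[48,15],[50,0]]
[[17,8],[24,20],[26,19],[37,16],[48,15],[50,0]]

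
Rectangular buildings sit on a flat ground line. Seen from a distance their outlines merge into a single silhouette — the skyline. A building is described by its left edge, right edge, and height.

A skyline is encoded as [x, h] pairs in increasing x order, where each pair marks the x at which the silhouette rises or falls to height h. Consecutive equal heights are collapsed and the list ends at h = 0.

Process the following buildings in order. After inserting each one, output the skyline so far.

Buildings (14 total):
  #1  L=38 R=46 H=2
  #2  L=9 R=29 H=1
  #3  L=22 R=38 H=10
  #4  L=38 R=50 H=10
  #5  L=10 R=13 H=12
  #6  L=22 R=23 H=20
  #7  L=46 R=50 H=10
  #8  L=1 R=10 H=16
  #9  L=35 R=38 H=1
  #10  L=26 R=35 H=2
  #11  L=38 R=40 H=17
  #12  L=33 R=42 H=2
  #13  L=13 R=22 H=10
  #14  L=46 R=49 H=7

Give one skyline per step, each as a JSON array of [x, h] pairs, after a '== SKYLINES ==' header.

== SKYLINES ==
[[38,2],[46,0]]
[[9,1],[29,0],[38,2],[46,0]]
[[9,1],[22,10],[38,2],[46,0]]
[[9,1],[22,10],[50,0]]
[[9,1],[10,12],[13,1],[22,10],[50,0]]
[[9,1],[10,12],[13,1],[22,20],[23,10],[50,0]]
[[9,1],[10,12],[13,1],[22,20],[23,10],[50,0]]
[[1,16],[10,12],[13,1],[22,20],[23,10],[50,0]]
[[1,16],[10,12],[13,1],[22,20],[23,10],[50,0]]
[[1,16],[10,12],[13,1],[22,20],[23,10],[50,0]]
[[1,16],[10,12],[13,1],[22,20],[23,10],[38,17],[40,10],[50,0]]
[[1,16],[10,12],[13,1],[22,20],[23,10],[38,17],[40,10],[50,0]]
[[1,16],[10,12],[13,10],[22,20],[23,10],[38,17],[40,10],[50,0]]
[[1,16],[10,12],[13,10],[22,20],[23,10],[38,17],[40,10],[50,0]]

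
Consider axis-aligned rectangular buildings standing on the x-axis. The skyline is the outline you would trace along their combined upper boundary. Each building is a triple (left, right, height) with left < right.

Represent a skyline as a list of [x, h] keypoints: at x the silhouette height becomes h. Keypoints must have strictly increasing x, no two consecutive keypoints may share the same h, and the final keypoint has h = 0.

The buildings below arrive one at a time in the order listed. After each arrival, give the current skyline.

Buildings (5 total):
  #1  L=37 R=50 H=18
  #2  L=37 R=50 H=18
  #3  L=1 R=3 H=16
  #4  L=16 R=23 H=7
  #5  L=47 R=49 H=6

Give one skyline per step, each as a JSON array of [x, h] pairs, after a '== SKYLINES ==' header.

== SKYLINES ==
[[37,18],[50,0]]
[[37,18],[50,0]]
[[1,16],[3,0],[37,18],[50,0]]
[[1,16],[3,0],[16,7],[23,0],[37,18],[50,0]]
[[1,16],[3,0],[16,7],[23,0],[37,18],[50,0]]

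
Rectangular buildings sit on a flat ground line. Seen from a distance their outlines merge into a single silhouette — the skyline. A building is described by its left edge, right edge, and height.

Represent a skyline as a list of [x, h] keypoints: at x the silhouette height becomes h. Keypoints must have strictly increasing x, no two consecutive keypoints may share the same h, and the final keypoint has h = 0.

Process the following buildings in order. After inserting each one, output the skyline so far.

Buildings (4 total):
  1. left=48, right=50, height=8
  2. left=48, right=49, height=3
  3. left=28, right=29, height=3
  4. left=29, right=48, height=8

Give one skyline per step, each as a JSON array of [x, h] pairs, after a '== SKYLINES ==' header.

== SKYLINES ==
[[48,8],[50,0]]
[[48,8],[50,0]]
[[28,3],[29,0],[48,8],[50,0]]
[[28,3],[29,8],[50,0]]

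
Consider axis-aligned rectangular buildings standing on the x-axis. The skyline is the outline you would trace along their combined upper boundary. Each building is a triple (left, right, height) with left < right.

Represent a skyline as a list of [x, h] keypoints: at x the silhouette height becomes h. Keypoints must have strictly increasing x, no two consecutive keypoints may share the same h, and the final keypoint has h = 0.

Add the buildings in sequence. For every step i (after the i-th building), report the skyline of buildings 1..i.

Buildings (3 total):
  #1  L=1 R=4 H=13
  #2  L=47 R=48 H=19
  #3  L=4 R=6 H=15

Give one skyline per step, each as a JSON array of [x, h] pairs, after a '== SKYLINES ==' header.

== SKYLINES ==
[[1,13],[4,0]]
[[1,13],[4,0],[47,19],[48,0]]
[[1,13],[4,15],[6,0],[47,19],[48,0]]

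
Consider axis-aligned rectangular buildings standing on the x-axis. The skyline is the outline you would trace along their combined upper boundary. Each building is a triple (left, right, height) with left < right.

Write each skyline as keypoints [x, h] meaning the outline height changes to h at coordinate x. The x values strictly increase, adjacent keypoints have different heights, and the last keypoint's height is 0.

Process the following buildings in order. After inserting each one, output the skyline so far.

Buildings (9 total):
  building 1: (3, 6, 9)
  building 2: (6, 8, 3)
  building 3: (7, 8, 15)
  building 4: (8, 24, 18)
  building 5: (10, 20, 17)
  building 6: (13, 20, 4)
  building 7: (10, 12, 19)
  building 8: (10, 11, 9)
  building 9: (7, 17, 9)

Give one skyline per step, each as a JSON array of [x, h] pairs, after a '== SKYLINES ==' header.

== SKYLINES ==
[[3,9],[6,0]]
[[3,9],[6,3],[8,0]]
[[3,9],[6,3],[7,15],[8,0]]
[[3,9],[6,3],[7,15],[8,18],[24,0]]
[[3,9],[6,3],[7,15],[8,18],[24,0]]
[[3,9],[6,3],[7,15],[8,18],[24,0]]
[[3,9],[6,3],[7,15],[8,18],[10,19],[12,18],[24,0]]
[[3,9],[6,3],[7,15],[8,18],[10,19],[12,18],[24,0]]
[[3,9],[6,3],[7,15],[8,18],[10,19],[12,18],[24,0]]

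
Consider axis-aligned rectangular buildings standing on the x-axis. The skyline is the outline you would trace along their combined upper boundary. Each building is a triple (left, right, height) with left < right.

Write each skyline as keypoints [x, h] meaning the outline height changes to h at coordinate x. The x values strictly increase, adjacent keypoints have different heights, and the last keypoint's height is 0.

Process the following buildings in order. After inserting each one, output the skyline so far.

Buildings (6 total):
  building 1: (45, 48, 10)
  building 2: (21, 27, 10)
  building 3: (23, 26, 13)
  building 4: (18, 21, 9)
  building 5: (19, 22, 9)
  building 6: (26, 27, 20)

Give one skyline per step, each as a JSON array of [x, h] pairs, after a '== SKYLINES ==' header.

== SKYLINES ==
[[45,10],[48,0]]
[[21,10],[27,0],[45,10],[48,0]]
[[21,10],[23,13],[26,10],[27,0],[45,10],[48,0]]
[[18,9],[21,10],[23,13],[26,10],[27,0],[45,10],[48,0]]
[[18,9],[21,10],[23,13],[26,10],[27,0],[45,10],[48,0]]
[[18,9],[21,10],[23,13],[26,20],[27,0],[45,10],[48,0]]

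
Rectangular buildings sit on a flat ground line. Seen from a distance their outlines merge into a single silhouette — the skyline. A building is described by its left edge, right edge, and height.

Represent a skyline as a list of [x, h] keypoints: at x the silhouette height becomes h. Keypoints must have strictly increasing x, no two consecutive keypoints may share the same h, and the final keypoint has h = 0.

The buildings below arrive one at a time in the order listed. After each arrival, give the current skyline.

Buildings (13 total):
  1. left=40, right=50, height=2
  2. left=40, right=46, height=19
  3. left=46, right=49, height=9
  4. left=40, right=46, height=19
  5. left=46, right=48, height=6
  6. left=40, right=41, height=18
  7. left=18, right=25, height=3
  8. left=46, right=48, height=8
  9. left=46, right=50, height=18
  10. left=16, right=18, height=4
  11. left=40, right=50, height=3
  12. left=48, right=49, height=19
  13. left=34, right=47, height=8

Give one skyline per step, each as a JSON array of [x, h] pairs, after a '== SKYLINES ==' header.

== SKYLINES ==
[[40,2],[50,0]]
[[40,19],[46,2],[50,0]]
[[40,19],[46,9],[49,2],[50,0]]
[[40,19],[46,9],[49,2],[50,0]]
[[40,19],[46,9],[49,2],[50,0]]
[[40,19],[46,9],[49,2],[50,0]]
[[18,3],[25,0],[40,19],[46,9],[49,2],[50,0]]
[[18,3],[25,0],[40,19],[46,9],[49,2],[50,0]]
[[18,3],[25,0],[40,19],[46,18],[50,0]]
[[16,4],[18,3],[25,0],[40,19],[46,18],[50,0]]
[[16,4],[18,3],[25,0],[40,19],[46,18],[50,0]]
[[16,4],[18,3],[25,0],[40,19],[46,18],[48,19],[49,18],[50,0]]
[[16,4],[18,3],[25,0],[34,8],[40,19],[46,18],[48,19],[49,18],[50,0]]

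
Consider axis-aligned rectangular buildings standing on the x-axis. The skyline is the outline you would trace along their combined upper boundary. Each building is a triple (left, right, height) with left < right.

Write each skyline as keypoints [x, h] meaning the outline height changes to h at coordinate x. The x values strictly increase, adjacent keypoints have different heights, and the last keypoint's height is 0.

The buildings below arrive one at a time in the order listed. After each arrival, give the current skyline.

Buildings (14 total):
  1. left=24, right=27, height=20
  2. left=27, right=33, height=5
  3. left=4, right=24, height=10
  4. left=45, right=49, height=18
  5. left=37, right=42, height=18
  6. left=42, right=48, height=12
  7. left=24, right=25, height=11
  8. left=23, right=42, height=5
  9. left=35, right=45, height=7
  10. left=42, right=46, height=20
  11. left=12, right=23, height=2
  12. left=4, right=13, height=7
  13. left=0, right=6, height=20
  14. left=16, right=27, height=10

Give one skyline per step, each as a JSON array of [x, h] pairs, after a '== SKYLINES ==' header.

== SKYLINES ==
[[24,20],[27,0]]
[[24,20],[27,5],[33,0]]
[[4,10],[24,20],[27,5],[33,0]]
[[4,10],[24,20],[27,5],[33,0],[45,18],[49,0]]
[[4,10],[24,20],[27,5],[33,0],[37,18],[42,0],[45,18],[49,0]]
[[4,10],[24,20],[27,5],[33,0],[37,18],[42,12],[45,18],[49,0]]
[[4,10],[24,20],[27,5],[33,0],[37,18],[42,12],[45,18],[49,0]]
[[4,10],[24,20],[27,5],[37,18],[42,12],[45,18],[49,0]]
[[4,10],[24,20],[27,5],[35,7],[37,18],[42,12],[45,18],[49,0]]
[[4,10],[24,20],[27,5],[35,7],[37,18],[42,20],[46,18],[49,0]]
[[4,10],[24,20],[27,5],[35,7],[37,18],[42,20],[46,18],[49,0]]
[[4,10],[24,20],[27,5],[35,7],[37,18],[42,20],[46,18],[49,0]]
[[0,20],[6,10],[24,20],[27,5],[35,7],[37,18],[42,20],[46,18],[49,0]]
[[0,20],[6,10],[24,20],[27,5],[35,7],[37,18],[42,20],[46,18],[49,0]]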